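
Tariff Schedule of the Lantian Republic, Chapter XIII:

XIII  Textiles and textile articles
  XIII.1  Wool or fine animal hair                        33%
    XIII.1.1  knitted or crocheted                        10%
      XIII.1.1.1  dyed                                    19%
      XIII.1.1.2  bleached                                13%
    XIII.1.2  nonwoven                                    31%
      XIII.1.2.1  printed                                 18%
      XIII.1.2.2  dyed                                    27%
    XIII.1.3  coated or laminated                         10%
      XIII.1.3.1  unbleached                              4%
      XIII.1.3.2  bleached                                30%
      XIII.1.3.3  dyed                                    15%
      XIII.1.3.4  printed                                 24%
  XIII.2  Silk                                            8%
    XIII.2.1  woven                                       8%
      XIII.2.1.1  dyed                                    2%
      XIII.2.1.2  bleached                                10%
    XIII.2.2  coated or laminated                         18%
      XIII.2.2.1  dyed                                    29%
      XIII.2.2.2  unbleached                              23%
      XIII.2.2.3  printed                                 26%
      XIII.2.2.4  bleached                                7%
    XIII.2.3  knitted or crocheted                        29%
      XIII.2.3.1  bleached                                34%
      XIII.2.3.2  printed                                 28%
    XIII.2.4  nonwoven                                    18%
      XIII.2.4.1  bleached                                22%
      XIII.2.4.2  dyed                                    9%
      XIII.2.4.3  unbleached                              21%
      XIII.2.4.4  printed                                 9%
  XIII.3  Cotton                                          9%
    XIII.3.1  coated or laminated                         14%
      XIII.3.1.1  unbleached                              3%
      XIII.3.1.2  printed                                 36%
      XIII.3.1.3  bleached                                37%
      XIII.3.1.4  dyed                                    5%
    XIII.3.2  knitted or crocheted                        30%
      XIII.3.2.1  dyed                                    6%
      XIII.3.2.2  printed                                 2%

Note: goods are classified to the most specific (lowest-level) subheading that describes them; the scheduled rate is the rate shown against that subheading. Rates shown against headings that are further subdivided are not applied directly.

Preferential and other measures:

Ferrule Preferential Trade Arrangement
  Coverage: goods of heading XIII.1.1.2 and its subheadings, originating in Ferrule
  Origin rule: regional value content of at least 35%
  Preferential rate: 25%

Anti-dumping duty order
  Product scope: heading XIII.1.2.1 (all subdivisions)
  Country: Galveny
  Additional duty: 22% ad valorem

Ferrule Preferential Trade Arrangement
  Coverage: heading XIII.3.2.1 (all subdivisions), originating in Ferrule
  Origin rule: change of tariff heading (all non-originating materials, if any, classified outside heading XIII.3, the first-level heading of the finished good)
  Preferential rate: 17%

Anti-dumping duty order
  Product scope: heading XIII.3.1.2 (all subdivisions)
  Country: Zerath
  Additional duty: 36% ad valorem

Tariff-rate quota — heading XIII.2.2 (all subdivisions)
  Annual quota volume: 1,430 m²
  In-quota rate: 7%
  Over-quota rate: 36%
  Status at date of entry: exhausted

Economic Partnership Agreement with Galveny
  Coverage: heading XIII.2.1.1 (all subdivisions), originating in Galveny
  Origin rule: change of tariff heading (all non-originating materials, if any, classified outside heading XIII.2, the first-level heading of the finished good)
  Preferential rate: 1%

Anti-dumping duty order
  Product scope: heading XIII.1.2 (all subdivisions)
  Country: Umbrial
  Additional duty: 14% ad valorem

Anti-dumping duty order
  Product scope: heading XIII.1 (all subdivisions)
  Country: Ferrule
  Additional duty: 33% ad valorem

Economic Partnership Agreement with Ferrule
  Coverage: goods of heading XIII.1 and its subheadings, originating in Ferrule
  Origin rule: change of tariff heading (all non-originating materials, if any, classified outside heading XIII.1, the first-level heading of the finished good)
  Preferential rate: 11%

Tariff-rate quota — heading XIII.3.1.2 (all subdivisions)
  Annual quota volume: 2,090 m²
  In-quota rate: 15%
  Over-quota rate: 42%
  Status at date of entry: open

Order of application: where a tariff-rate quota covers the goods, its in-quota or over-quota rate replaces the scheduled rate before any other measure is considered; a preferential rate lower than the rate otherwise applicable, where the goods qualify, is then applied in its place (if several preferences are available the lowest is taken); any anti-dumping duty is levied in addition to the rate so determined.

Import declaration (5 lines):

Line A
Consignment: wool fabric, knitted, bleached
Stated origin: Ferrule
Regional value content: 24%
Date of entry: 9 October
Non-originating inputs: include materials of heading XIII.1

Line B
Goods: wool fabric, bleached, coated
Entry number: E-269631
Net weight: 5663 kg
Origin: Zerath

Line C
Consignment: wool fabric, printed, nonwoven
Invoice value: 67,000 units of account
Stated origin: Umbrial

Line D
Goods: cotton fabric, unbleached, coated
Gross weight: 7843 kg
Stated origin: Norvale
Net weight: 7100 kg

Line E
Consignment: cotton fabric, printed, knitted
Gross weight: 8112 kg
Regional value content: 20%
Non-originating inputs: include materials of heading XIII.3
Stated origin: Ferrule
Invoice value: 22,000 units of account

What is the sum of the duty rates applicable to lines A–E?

Line A: wool → XIII.1; knitted → XIII.1.1; bleached → XIII.1.1.2. Scheduled 13%. Ferrule agreement on XIII.1.1.2: RVC < 35%; Ferrule agreement on XIII.3.2.1: XIII.1.1.2 not covered; Ferrule agreement on XIII.1: CTH not met; anti-dumping (Ferrule, XIII.1): +33%; total 13% + 33% = 46%. → 46%.
Line B: wool → XIII.1; coated → XIII.1.3; bleached → XIII.1.3.2. Scheduled 30%. No special measure applies. → 30%.
Line C: wool → XIII.1; nonwoven → XIII.1.2; printed → XIII.1.2.1. Scheduled 18%. anti-dumping (Umbrial, XIII.1.2): +14%; total 18% + 14% = 32%. → 32%.
Line D: cotton → XIII.3; coated → XIII.3.1; unbleached → XIII.3.1.1. Scheduled 3%. No special measure applies. → 3%.
Line E: cotton → XIII.3; knitted → XIII.3.2; printed → XIII.3.2.2. Scheduled 2%. Ferrule agreement on XIII.1.1.2: XIII.3.2.2 not covered; Ferrule agreement on XIII.3.2.1: XIII.3.2.2 not covered; Ferrule agreement on XIII.1: XIII.3.2.2 not covered. → 2%.
Sum: 46% + 30% + 32% + 3% + 2% = 113%.

113%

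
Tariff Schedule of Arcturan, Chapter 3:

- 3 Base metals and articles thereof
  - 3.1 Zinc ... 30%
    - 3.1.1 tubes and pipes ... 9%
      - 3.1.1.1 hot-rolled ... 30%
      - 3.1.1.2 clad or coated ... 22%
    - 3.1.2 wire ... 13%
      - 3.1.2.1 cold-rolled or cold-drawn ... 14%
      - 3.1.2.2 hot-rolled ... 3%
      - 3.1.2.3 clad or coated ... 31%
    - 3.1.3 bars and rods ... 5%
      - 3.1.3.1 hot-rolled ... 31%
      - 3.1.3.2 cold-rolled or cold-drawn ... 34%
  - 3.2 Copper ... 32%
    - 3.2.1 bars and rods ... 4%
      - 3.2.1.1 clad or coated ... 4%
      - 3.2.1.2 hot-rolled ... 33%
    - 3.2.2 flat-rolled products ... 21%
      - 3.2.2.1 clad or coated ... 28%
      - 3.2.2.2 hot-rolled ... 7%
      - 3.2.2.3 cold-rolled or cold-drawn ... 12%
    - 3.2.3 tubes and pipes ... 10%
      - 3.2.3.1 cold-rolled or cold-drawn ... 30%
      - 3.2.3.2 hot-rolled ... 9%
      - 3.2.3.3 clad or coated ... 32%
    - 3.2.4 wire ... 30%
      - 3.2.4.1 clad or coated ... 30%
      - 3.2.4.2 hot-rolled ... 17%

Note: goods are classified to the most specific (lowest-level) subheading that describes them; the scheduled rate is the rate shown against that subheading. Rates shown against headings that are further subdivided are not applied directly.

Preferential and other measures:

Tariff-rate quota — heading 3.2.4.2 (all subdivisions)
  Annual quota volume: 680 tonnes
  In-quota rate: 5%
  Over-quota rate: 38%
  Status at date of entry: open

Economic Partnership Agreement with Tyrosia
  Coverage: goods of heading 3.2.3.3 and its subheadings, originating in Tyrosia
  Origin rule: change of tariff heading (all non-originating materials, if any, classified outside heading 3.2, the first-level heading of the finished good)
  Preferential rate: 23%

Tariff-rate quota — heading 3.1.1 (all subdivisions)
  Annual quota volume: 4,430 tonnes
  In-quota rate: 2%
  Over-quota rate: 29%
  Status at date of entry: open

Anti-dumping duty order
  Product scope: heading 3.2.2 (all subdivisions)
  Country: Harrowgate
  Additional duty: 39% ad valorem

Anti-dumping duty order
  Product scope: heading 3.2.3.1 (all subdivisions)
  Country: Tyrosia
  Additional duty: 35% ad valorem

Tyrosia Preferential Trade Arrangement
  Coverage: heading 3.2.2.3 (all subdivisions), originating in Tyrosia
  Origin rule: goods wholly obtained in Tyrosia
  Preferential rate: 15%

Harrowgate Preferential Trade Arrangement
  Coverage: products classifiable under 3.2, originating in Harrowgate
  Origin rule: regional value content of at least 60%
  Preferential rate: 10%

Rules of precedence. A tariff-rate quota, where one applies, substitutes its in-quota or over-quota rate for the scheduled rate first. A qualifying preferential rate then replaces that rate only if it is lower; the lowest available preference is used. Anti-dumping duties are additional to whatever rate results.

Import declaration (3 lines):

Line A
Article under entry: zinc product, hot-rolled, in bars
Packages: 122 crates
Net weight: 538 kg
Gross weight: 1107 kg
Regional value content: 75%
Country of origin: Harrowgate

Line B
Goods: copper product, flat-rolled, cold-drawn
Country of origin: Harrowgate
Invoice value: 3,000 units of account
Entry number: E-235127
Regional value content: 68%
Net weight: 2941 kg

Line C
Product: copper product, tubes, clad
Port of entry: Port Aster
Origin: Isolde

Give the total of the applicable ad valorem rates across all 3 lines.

112%

Line A: zinc → 3.1; in bars → 3.1.3; hot-rolled → 3.1.3.1. Scheduled 31%. Harrowgate agreement on 3.2: 3.1.3.1 not covered. → 31%.
Line B: copper → 3.2; flat-rolled → 3.2.2; cold-drawn → 3.2.2.3. Scheduled 12%. Harrowgate agreement on 3.2: RVC ≥ 60% → 10% available; preferential 10%; anti-dumping (Harrowgate, 3.2.2): +39%; total 10% + 39% = 49%. → 49%.
Line C: copper → 3.2; tubes → 3.2.3; clad → 3.2.3.3. Scheduled 32%. No special measure applies. → 32%.
Sum: 31% + 49% + 32% = 112%.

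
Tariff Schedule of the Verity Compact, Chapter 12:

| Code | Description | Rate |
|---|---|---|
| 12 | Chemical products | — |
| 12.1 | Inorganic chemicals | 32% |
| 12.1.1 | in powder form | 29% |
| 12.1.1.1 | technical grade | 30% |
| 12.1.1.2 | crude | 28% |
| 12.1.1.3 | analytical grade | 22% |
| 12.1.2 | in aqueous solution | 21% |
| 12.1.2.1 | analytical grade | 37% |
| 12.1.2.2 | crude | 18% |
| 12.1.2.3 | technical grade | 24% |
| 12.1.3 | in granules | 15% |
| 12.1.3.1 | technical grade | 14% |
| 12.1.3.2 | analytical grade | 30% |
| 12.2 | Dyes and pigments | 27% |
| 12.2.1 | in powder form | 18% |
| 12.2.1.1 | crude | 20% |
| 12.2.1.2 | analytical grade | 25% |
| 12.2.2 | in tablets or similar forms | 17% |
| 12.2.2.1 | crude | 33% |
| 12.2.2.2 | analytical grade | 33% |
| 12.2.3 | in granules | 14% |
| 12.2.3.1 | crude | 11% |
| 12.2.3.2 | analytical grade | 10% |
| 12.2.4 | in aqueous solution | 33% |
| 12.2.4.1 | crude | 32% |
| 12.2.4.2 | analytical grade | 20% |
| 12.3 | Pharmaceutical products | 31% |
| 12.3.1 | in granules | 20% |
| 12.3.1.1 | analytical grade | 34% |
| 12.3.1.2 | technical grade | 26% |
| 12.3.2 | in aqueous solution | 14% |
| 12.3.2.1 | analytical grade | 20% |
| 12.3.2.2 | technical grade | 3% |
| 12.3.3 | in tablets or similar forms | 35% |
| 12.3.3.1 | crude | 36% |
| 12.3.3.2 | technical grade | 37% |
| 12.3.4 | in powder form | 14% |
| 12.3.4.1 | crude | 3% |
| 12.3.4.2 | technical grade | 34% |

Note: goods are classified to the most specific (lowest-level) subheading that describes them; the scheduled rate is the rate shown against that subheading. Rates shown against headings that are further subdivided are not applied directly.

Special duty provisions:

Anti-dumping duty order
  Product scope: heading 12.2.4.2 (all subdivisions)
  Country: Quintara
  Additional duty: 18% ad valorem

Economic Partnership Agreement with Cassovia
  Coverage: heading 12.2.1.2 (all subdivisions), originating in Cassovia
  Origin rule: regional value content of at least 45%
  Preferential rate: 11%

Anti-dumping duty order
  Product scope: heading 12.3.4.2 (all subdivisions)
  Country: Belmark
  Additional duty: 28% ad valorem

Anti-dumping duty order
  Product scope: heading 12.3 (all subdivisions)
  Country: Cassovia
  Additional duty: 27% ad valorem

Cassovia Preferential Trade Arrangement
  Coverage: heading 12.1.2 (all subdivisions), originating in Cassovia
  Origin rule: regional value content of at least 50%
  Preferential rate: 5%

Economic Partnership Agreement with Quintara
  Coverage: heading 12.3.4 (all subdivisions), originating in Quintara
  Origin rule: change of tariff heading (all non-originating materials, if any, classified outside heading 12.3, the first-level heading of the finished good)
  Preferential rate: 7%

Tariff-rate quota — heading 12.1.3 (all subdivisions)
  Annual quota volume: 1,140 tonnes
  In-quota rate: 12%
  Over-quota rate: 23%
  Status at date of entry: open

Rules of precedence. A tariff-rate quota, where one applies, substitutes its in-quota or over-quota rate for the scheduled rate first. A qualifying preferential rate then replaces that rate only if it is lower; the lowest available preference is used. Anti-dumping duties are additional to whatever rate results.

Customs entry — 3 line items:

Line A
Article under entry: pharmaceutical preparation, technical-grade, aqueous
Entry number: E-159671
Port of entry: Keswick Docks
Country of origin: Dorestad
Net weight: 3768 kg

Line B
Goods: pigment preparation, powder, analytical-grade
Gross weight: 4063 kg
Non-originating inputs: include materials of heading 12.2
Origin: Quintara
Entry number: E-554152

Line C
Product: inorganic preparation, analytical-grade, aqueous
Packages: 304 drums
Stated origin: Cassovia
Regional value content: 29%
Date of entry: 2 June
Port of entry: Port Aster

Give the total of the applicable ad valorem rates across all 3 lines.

Line A: pharmaceutical → 12.3; aqueous → 12.3.2; technical-grade → 12.3.2.2. Scheduled 3%. No special measure applies. → 3%.
Line B: pigment → 12.2; powder → 12.2.1; analytical-grade → 12.2.1.2. Scheduled 25%. Quintara agreement on 12.3.4: 12.2.1.2 not covered. → 25%.
Line C: inorganic → 12.1; aqueous → 12.1.2; analytical-grade → 12.1.2.1. Scheduled 37%. Cassovia agreement on 12.2.1.2: 12.1.2.1 not covered; Cassovia agreement on 12.1.2: RVC < 50%. → 37%.
Sum: 3% + 25% + 37% = 65%.

65%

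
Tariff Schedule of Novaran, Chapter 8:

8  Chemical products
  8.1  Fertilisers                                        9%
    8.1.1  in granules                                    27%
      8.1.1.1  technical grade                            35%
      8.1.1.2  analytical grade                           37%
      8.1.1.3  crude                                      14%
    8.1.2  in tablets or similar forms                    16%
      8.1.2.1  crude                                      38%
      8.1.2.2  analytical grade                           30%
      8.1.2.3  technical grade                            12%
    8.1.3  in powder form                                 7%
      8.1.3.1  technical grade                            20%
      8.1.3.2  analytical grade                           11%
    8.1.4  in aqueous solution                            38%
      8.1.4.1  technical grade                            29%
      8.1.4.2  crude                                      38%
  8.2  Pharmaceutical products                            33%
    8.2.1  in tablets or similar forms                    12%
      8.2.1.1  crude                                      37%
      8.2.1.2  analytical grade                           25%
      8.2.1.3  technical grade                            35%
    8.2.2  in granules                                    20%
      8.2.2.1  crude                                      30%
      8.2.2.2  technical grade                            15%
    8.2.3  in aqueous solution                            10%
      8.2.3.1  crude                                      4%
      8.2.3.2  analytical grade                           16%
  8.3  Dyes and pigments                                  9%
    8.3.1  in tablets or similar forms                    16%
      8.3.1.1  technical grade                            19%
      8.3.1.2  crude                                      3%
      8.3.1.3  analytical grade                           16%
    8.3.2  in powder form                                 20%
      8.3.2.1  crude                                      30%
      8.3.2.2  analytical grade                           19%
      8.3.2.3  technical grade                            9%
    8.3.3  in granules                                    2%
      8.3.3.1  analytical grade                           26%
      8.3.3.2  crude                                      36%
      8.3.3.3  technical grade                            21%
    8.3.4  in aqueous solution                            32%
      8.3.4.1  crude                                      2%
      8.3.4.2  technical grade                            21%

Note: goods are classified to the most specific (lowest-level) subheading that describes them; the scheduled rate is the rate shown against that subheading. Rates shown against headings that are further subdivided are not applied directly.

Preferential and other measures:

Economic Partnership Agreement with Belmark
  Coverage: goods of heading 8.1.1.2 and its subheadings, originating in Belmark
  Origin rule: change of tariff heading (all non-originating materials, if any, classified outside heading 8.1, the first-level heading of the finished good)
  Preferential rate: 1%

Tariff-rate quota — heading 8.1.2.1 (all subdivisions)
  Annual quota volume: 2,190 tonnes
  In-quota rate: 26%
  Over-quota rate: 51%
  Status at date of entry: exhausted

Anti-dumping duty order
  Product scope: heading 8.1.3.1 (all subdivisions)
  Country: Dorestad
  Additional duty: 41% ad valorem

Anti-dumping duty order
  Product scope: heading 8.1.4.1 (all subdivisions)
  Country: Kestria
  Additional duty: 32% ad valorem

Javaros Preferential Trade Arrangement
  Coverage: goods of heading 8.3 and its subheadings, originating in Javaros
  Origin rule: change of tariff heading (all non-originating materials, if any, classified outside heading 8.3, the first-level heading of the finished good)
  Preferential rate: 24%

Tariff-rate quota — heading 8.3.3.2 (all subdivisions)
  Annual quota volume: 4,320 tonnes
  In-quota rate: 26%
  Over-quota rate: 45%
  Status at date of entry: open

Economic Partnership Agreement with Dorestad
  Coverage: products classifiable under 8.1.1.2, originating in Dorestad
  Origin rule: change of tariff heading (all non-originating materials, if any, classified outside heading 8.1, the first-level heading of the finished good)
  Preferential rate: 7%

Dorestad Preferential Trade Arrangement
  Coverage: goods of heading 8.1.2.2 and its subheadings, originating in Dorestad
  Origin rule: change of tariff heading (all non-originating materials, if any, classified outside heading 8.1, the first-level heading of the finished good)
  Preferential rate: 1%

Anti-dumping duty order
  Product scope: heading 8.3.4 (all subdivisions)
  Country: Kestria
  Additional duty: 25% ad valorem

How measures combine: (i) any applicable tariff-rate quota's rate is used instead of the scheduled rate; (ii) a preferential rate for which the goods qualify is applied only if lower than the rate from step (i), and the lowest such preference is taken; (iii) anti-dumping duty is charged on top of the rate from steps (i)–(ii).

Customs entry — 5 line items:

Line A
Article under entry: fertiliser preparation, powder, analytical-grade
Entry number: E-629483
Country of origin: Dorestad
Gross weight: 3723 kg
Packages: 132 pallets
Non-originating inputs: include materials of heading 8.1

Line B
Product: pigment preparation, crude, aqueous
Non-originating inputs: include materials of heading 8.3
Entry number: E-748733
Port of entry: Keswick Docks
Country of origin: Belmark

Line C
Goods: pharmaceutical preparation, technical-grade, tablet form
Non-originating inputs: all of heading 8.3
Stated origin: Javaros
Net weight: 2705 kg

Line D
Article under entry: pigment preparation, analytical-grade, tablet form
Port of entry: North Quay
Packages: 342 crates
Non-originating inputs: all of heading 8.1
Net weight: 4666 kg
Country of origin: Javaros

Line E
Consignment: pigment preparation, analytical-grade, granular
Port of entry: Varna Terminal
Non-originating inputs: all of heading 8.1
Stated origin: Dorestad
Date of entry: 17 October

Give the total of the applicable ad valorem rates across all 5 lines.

Line A: fertiliser → 8.1; powder → 8.1.3; analytical-grade → 8.1.3.2. Scheduled 11%. Dorestad agreement on 8.1.1.2: 8.1.3.2 not covered; Dorestad agreement on 8.1.2.2: 8.1.3.2 not covered. → 11%.
Line B: pigment → 8.3; aqueous → 8.3.4; crude → 8.3.4.1. Scheduled 2%. Belmark agreement on 8.1.1.2: 8.3.4.1 not covered. → 2%.
Line C: pharmaceutical → 8.2; tablet form → 8.2.1; technical-grade → 8.2.1.3. Scheduled 35%. Javaros agreement on 8.3: 8.2.1.3 not covered. → 35%.
Line D: pigment → 8.3; tablet form → 8.3.1; analytical-grade → 8.3.1.3. Scheduled 16%. Javaros agreement on 8.3: CTH met → 24% available; preference 24% not lower than 16% → no reduction. → 16%.
Line E: pigment → 8.3; granular → 8.3.3; analytical-grade → 8.3.3.1. Scheduled 26%. Dorestad agreement on 8.1.1.2: 8.3.3.1 not covered; Dorestad agreement on 8.1.2.2: 8.3.3.1 not covered. → 26%.
Sum: 11% + 2% + 35% + 16% + 26% = 90%.

90%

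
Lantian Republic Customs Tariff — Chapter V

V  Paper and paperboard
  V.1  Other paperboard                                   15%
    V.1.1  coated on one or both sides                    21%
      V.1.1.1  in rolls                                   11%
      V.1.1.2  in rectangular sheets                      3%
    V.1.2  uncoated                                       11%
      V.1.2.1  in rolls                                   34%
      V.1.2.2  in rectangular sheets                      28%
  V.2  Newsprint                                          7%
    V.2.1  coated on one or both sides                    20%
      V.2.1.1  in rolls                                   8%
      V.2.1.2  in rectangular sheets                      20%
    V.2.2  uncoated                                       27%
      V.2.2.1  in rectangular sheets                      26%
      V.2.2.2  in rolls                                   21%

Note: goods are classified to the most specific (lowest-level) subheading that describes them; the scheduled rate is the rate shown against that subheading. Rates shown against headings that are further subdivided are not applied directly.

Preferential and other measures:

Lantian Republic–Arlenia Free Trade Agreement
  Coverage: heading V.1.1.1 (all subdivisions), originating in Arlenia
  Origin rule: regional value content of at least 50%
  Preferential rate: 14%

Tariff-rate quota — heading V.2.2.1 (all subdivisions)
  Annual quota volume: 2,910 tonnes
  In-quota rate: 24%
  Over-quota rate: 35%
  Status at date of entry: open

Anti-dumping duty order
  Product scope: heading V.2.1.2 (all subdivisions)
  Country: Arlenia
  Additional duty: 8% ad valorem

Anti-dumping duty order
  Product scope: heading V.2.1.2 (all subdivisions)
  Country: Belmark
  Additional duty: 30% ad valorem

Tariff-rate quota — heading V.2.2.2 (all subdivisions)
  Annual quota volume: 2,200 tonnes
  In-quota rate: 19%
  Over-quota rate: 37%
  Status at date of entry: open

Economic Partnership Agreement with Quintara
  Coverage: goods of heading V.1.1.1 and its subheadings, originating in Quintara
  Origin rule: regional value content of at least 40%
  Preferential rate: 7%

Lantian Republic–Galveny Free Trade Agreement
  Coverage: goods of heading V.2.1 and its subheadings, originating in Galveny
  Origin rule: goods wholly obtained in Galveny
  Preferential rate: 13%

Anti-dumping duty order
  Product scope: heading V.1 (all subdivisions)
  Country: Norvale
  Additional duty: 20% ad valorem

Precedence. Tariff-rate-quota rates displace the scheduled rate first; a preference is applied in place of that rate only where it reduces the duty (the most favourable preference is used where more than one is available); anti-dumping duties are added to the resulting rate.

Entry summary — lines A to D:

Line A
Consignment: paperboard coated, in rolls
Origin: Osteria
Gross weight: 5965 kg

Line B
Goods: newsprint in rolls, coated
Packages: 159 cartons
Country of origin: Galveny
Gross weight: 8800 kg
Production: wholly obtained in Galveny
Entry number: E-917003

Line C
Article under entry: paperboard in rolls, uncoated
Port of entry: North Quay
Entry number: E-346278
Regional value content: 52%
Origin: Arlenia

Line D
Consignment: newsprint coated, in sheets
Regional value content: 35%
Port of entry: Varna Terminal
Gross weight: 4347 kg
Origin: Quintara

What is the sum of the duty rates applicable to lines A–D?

Line A: paperboard → V.1; coated → V.1.1; in rolls → V.1.1.1. Scheduled 11%. No special measure applies. → 11%.
Line B: newsprint → V.2; coated → V.2.1; in rolls → V.2.1.1. Scheduled 8%. Galveny agreement on V.2.1: wholly obtained → 13% available; preference 13% not lower than 8% → no reduction. → 8%.
Line C: paperboard → V.1; uncoated → V.1.2; in rolls → V.1.2.1. Scheduled 34%. Arlenia agreement on V.1.1.1: V.1.2.1 not covered. → 34%.
Line D: newsprint → V.2; coated → V.2.1; in sheets → V.2.1.2. Scheduled 20%. Quintara agreement on V.1.1.1: V.2.1.2 not covered. → 20%.
Sum: 11% + 8% + 34% + 20% = 73%.

73%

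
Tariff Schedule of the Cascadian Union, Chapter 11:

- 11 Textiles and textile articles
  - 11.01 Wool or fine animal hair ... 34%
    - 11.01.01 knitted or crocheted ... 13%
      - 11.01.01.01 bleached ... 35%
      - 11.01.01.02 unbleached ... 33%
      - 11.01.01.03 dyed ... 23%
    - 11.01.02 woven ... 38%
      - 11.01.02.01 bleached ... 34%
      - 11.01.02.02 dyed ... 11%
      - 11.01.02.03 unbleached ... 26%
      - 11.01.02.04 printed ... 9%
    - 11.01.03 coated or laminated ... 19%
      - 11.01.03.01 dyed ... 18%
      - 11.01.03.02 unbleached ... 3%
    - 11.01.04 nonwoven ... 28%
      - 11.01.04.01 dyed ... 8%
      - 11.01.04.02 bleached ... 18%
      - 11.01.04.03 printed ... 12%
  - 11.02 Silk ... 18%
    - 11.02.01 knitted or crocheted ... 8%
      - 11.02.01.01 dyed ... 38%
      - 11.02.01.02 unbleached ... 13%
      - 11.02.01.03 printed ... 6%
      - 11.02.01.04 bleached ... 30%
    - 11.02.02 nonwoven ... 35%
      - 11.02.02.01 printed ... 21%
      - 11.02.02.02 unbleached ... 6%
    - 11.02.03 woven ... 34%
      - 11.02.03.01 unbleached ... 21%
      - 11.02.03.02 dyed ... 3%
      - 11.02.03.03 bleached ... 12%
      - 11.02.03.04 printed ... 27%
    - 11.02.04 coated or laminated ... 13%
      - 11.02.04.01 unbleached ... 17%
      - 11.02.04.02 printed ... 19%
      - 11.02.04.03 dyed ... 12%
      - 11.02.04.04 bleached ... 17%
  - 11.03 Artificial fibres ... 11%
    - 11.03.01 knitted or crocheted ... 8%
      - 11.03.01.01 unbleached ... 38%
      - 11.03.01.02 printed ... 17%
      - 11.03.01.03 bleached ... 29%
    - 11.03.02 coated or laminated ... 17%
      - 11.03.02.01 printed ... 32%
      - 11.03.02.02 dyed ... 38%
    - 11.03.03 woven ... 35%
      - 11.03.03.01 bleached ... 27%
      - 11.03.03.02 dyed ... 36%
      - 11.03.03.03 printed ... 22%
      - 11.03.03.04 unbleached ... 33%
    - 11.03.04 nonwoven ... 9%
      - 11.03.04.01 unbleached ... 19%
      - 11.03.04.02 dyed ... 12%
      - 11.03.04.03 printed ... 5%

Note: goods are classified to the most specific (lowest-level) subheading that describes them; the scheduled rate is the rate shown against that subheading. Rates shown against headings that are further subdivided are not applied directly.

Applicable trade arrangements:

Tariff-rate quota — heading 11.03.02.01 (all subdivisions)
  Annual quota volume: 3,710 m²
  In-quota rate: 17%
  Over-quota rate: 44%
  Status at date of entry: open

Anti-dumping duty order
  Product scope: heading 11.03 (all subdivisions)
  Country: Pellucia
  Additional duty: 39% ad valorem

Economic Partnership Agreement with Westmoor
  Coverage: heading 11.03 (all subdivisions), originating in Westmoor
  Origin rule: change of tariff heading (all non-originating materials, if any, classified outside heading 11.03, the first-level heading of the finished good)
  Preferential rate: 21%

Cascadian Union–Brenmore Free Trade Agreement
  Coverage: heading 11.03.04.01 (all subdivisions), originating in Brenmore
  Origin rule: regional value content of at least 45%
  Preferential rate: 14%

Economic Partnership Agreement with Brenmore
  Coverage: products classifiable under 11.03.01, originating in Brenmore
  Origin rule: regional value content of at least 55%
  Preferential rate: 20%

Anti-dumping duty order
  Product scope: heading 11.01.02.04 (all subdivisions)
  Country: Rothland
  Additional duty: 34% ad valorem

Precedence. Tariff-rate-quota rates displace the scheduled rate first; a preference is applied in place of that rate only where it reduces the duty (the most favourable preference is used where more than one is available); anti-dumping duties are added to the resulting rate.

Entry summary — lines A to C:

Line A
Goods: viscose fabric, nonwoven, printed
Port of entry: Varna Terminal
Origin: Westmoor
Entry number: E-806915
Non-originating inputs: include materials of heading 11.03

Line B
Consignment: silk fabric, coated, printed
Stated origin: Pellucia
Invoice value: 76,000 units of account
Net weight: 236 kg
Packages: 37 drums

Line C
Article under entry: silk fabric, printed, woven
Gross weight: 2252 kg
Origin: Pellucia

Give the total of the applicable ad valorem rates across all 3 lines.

51%

Line A: viscose → 11.03; nonwoven → 11.03.04; printed → 11.03.04.03. Scheduled 5%. Westmoor agreement on 11.03: CTH not met. → 5%.
Line B: silk → 11.02; coated → 11.02.04; printed → 11.02.04.02. Scheduled 19%. No special measure applies. → 19%.
Line C: silk → 11.02; woven → 11.02.03; printed → 11.02.03.04. Scheduled 27%. No special measure applies. → 27%.
Sum: 5% + 19% + 27% = 51%.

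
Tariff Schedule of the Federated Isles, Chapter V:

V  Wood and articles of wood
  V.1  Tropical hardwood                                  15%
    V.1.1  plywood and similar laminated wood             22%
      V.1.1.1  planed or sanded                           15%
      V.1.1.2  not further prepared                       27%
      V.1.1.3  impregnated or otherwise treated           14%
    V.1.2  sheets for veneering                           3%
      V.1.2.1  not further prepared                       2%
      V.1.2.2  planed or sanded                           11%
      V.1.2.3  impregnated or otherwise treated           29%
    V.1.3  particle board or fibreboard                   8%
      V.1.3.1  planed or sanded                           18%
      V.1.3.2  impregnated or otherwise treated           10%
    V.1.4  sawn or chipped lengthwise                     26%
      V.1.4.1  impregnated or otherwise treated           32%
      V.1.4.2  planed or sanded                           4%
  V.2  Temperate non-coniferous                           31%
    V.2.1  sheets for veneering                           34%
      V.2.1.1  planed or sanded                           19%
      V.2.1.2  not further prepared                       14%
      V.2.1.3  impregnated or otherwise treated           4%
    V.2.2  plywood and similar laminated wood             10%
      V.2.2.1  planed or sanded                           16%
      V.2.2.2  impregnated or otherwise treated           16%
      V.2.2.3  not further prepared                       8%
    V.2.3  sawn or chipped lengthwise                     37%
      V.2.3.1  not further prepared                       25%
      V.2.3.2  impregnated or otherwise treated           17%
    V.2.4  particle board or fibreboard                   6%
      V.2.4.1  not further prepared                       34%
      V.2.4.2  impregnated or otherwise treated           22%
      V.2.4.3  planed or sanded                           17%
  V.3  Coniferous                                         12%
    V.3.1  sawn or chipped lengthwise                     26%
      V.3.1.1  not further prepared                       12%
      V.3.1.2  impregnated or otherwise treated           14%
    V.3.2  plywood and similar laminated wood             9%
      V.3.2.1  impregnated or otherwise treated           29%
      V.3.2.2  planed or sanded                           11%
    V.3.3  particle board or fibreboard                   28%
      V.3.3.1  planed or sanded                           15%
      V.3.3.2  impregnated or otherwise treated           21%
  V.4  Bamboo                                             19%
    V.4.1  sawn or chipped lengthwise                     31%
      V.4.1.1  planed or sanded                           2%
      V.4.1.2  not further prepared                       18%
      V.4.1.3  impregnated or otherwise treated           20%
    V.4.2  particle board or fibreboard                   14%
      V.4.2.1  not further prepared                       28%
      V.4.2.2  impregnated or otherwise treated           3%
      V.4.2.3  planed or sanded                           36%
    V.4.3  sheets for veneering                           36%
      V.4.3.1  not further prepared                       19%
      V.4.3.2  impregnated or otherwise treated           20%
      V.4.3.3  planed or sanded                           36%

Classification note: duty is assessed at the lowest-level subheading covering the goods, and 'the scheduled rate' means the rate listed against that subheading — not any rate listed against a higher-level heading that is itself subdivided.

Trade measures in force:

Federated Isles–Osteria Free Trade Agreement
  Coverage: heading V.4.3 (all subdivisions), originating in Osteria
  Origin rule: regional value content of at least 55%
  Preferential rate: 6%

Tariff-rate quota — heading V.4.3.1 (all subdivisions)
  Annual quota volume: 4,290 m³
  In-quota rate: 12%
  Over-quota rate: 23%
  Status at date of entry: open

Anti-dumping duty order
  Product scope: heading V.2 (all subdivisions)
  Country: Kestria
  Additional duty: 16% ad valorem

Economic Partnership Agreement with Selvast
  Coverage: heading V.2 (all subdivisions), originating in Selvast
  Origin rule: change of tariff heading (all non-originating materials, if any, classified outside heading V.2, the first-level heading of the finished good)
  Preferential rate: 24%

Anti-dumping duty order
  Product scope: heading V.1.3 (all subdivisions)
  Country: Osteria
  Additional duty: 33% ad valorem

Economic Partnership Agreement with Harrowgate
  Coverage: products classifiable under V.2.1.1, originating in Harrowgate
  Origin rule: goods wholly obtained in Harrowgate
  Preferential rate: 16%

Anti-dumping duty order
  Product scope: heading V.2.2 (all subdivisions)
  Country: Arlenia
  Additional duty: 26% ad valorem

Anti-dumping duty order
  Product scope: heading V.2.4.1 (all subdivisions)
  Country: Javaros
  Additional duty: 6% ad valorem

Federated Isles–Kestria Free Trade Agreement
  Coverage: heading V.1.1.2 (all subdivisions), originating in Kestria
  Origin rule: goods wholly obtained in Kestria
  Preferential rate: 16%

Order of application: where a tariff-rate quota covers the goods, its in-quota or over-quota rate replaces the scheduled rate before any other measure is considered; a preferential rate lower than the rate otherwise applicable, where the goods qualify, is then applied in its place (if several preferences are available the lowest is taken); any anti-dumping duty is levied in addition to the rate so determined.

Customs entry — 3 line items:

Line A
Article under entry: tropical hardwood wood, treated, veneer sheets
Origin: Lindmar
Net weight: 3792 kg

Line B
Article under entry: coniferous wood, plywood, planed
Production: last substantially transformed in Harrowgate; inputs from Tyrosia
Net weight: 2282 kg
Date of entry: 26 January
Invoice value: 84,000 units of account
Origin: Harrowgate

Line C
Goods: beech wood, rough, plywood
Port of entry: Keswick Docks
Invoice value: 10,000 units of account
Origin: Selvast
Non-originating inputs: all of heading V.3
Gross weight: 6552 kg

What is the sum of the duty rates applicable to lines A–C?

Line A: tropical hardwood → V.1; veneer sheets → V.1.2; treated → V.1.2.3. Scheduled 29%. No special measure applies. → 29%.
Line B: coniferous → V.3; plywood → V.3.2; planed → V.3.2.2. Scheduled 11%. Harrowgate agreement on V.2.1.1: V.3.2.2 not covered. → 11%.
Line C: beech → V.2; plywood → V.2.2; rough → V.2.2.3. Scheduled 8%. Selvast agreement on V.2: CTH met → 24% available; preference 24% not lower than 8% → no reduction. → 8%.
Sum: 29% + 11% + 8% = 48%.

48%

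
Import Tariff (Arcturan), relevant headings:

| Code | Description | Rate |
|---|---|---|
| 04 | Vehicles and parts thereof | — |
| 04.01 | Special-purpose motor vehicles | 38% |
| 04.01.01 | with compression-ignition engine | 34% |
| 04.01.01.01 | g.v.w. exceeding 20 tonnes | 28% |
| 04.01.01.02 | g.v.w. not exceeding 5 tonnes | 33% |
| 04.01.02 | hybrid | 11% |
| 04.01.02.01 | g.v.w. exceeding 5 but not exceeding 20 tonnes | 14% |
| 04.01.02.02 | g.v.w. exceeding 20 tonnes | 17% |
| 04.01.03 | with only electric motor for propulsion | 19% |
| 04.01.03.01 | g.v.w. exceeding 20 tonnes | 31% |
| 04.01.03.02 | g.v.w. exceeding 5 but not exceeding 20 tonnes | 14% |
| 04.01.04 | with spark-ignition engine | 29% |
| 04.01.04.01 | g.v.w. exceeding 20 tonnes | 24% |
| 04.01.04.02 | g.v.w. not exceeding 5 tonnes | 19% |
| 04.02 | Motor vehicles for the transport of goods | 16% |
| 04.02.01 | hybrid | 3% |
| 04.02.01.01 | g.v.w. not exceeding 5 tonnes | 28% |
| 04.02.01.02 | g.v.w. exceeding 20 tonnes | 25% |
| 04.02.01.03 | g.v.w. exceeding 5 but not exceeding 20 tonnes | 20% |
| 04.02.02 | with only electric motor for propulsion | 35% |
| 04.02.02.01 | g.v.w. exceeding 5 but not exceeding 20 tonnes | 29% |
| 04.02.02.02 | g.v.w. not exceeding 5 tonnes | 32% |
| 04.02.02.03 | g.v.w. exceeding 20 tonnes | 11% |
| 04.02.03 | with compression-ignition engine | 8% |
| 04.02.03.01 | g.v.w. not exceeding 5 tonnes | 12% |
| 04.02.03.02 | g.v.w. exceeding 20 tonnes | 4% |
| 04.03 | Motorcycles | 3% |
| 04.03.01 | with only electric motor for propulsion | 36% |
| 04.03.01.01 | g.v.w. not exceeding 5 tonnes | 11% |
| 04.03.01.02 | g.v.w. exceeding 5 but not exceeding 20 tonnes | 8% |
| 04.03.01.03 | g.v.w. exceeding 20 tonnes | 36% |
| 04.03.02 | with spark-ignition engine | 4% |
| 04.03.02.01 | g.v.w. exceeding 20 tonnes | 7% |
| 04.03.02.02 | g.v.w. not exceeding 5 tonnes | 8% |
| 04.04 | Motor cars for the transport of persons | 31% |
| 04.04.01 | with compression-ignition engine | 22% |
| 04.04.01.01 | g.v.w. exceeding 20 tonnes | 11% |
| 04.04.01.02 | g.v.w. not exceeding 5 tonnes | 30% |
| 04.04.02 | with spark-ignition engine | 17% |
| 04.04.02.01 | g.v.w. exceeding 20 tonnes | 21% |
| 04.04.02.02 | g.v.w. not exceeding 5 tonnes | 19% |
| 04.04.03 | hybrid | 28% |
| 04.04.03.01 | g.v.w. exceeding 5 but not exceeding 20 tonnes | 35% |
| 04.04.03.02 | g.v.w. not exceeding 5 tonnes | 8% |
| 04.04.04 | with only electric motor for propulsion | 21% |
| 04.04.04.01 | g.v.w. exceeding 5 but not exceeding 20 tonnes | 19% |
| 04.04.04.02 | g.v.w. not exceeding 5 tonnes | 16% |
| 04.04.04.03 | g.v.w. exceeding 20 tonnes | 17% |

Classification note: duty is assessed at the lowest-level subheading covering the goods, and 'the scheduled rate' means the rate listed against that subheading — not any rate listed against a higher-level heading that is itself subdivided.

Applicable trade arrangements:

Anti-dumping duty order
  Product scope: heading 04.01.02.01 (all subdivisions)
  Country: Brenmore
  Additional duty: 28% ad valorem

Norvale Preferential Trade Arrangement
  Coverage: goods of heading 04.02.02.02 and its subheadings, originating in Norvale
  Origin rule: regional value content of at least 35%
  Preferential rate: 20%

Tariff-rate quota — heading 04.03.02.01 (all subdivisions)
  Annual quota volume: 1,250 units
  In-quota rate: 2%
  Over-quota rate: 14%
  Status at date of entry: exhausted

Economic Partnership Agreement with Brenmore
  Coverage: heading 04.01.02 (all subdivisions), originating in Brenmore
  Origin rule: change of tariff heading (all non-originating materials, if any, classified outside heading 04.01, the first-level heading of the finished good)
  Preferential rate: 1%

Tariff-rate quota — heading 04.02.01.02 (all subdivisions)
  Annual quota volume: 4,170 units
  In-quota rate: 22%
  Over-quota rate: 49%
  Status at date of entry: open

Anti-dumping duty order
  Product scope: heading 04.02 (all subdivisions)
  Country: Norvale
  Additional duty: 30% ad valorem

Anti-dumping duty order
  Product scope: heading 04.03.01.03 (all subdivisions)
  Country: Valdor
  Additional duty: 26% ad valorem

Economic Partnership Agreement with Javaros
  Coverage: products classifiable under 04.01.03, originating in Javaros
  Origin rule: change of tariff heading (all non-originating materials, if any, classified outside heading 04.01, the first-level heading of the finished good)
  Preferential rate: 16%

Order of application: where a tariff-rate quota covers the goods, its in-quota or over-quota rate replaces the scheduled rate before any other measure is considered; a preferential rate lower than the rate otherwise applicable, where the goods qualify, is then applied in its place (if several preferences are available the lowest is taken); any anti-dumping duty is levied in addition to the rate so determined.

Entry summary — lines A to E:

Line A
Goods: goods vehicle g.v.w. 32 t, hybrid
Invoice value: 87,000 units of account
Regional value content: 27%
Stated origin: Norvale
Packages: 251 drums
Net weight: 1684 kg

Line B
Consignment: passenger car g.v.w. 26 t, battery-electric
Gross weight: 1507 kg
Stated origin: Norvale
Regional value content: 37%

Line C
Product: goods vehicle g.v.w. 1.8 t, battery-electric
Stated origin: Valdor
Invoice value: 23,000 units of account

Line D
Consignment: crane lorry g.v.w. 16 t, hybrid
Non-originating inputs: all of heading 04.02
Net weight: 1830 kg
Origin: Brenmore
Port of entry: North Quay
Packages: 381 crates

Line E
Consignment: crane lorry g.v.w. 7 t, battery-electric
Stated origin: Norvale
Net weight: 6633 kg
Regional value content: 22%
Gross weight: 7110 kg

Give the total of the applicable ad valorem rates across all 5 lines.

144%

Line A: goods vehicle → 04.02; hybrid → 04.02.01; g.v.w. 32 t → 04.02.01.02. Scheduled 25%. quota on 04.02.01.02 open → in-quota 22%; Norvale agreement on 04.02.02.02: 04.02.01.02 not covered; anti-dumping (Norvale, 04.02): +30%; total 22% + 30% = 52%. → 52%.
Line B: passenger car → 04.04; battery-electric → 04.04.04; g.v.w. 26 t → 04.04.04.03. Scheduled 17%. Norvale agreement on 04.02.02.02: 04.04.04.03 not covered. → 17%.
Line C: goods vehicle → 04.02; battery-electric → 04.02.02; g.v.w. 1.8 t → 04.02.02.02. Scheduled 32%. No special measure applies. → 32%.
Line D: crane lorry → 04.01; hybrid → 04.01.02; g.v.w. 16 t → 04.01.02.01. Scheduled 14%. Brenmore agreement on 04.01.02: CTH met → 1% available; preferential 1%; anti-dumping (Brenmore, 04.01.02.01): +28%; total 1% + 28% = 29%. → 29%.
Line E: crane lorry → 04.01; battery-electric → 04.01.03; g.v.w. 7 t → 04.01.03.02. Scheduled 14%. Norvale agreement on 04.02.02.02: 04.01.03.02 not covered. → 14%.
Sum: 52% + 17% + 32% + 29% + 14% = 144%.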